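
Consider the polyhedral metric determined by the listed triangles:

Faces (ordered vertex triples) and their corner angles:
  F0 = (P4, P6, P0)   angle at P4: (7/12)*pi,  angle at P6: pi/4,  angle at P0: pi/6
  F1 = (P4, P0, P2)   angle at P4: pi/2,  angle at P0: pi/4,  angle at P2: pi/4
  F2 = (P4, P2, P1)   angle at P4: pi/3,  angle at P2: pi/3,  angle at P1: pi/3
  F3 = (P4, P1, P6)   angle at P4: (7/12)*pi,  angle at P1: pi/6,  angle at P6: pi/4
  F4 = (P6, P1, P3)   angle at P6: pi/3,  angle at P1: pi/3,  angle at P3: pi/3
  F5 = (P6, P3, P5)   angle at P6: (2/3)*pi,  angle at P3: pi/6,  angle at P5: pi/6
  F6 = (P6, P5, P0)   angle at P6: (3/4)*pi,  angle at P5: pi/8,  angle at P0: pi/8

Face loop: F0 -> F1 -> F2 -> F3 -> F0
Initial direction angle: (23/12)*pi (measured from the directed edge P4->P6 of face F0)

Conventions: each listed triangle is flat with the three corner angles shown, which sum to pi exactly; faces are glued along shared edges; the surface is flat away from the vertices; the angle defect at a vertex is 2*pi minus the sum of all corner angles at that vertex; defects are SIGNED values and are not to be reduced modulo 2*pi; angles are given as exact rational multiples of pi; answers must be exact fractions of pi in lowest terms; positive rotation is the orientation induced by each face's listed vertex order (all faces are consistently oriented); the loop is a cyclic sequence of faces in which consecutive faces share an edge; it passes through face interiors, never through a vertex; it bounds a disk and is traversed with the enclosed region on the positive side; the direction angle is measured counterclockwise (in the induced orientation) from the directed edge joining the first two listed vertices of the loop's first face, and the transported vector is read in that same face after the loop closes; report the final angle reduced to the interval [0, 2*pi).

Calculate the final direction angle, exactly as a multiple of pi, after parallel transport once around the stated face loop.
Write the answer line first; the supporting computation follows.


Answer: final direction angle = (23/12)*pi

enclosed vertex P4: corner angles sum to 2*pi, defect = 2*pi - 2*pi = 0
the final direction is the initial angle plus the enclosed defects, taken mod 2*pi in the induced orientation
final angle = (23/12)*pi + 0 = (23/12)*pi (mod 2*pi)


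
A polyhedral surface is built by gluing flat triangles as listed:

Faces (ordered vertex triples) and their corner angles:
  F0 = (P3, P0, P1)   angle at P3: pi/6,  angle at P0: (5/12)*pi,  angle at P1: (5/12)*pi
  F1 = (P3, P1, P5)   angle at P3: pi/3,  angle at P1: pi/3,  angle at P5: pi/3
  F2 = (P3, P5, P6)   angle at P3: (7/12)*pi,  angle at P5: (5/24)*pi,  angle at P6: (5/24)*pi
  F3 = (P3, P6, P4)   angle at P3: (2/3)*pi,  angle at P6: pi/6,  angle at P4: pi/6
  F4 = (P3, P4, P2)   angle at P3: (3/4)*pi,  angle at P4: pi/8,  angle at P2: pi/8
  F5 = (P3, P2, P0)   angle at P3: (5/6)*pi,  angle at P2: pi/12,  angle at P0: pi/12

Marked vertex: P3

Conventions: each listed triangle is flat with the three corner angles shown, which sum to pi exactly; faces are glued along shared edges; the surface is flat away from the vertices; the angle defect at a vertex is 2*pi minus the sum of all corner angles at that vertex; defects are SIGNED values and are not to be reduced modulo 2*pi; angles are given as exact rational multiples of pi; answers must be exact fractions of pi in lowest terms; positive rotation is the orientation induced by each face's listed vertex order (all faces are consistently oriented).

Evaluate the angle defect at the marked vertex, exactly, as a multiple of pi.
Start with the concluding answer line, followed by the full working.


Answer: defect(P3) = (-4/3)*pi

Sum of corner angles at P3: (10/3)*pi
defect = 2*pi - (10/3)*pi


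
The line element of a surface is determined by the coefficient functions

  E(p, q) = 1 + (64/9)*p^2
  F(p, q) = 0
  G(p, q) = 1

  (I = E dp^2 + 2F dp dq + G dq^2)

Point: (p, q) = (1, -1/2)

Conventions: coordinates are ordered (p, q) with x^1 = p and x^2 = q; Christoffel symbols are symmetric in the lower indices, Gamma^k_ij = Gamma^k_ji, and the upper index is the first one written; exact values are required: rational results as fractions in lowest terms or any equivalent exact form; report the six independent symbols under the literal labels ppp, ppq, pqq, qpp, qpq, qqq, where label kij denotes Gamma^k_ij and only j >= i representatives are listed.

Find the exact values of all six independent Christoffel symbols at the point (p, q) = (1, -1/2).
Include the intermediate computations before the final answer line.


E = 73/9, F = 0, G = 1 at the point
E_p = 128/9, E_q = 0, F_p = 0, F_q = 0, G_p = 0, G_q = 0
EG - F^2 = 73/9;  g^inv = (9/73) * [[1, 0], [0, 73/9]]
first-kind symbols [ij,l] = (1/2)(d_i g_jl + d_j g_il - d_l g_ij): [pp,p] = E_p/2 = 64/9, [pp,q] = F_p - E_q/2 = 0, [pq,p] = E_q/2 = 0, [pq,q] = G_p/2 = 0, [qq,p] = F_q - G_p/2 = 0, [qq,q] = G_q/2 = 0
Gamma^p_ij = (G*[ij,p] - F*[ij,q])/(EG - F^2), Gamma^q_ij = (E*[ij,q] - F*[ij,p])/(EG - F^2)

Answer: Gamma_ppp = 64/73, Gamma_ppq = 0, Gamma_pqq = 0, Gamma_qpp = 0, Gamma_qpq = 0, Gamma_qqq = 0


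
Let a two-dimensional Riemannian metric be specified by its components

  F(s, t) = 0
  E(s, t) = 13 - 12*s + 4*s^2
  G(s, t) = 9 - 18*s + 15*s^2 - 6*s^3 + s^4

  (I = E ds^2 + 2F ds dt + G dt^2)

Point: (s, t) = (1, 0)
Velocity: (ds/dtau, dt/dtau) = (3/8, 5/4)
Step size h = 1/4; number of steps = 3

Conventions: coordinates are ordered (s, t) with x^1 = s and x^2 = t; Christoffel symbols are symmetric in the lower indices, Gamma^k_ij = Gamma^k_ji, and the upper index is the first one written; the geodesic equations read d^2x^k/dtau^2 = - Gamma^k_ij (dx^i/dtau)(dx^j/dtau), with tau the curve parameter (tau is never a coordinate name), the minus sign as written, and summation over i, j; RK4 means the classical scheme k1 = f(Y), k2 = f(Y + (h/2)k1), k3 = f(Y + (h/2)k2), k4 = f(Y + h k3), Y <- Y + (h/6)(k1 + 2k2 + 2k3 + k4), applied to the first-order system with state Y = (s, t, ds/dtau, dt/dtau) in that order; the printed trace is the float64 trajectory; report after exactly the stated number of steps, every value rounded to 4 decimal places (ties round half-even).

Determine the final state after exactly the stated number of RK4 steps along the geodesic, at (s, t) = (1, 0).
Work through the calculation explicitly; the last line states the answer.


f(Y) = (ds/dtau, dt/dtau, -Gamma^s_ij Y'^i Y'^j, -Gamma^t_ij Y'^i Y'^j) with the Gammas evaluated at the stage position; h = 0.250000; intermediate values shown to 6 dp
step 0: s = 1.0000, t = 0.0000, ds/dtau = 0.3750, dt/dtau = 1.2500
step 1:
  k1: at (s, t) = (1.000000, 0.000000), (ds/dtau, dt/dtau) = (0.375000, 1.250000); Gamma_sss = -0.400000, Gamma_sst = 0.000000, Gamma_stt = 0.200000, Gamma_tss = 0.000000, Gamma_tst = -1.000000, Gamma_ttt = 0.000000; k1 = (0.375000, 1.250000, -0.256250, 0.937500)
  k2: at (s, t) = (1.046875, 0.156250), (ds/dtau, dt/dtau) = (0.342969, 1.367188); Gamma_sss = -0.375937, Gamma_sst = 0.000000, Gamma_stt = 0.179570, Gamma_tss = 0.000000, Gamma_tst = -0.948633, Gamma_ttt = 0.000000; k2 = (0.342969, 1.367188, -0.291433, 0.889633)
  k3: at (s, t) = (1.042871, 0.170898), (ds/dtau, dt/dtau) = (0.338571, 1.361204); Gamma_sss = -0.378115, Gamma_sst = 0.000000, Gamma_stt = 0.181300, Gamma_tss = 0.000000, Gamma_tst = -0.953378, Gamma_ttt = 0.000000; k3 = (0.338571, 1.361204, -0.292583, 0.878755)
  k4: at (s, t) = (1.084643, 0.340301), (ds/dtau, dt/dtau) = (0.301854, 1.469689); Gamma_sss = -0.354243, Gamma_sst = 0.000000, Gamma_stt = 0.163398, Gamma_tss = 0.000000, Gamma_tst = -0.900482, Gamma_ttt = 0.000000; k4 = (0.301854, 1.469689, -0.320661, 0.798965)
  Y <- Y + (h/6)(k1 + 2k2 + 2k3 + k4): s = 1.0850, t = 0.3407, ds/dtau = 0.3023, dt/dtau = 1.4697
step 2:
  k1: at (s, t) = (1.084997, 0.340686), (ds/dtau, dt/dtau) = (0.302294, 1.469718); Gamma_sss = -0.354029, Gamma_sst = 0.000000, Gamma_stt = 0.163248, Gamma_tss = 0.000000, Gamma_tst = -0.900001, Gamma_ttt = 0.000000; k1 = (0.302294, 1.469718, -0.320275, 0.799718)
  k2: at (s, t) = (1.122784, 0.524401), (ds/dtau, dt/dtau) = (0.262260, 1.569683); Gamma_sss = -0.330227, Gamma_sst = 0.000000, Gamma_stt = 0.147330, Gamma_tss = 0.000000, Gamma_tst = -0.845499, Gamma_ttt = 0.000000; k2 = (0.262260, 1.569683, -0.340293, 0.696124)
  k3: at (s, t) = (1.117780, 0.536897), (ds/dtau, dt/dtau) = (0.259757, 1.556734); Gamma_sss = -0.333499, Gamma_sst = 0.000000, Gamma_stt = 0.149423, Gamma_tss = 0.000000, Gamma_tst = -0.853082, Gamma_ttt = 0.000000; k3 = (0.259757, 1.556734, -0.339612, 0.689927)
  k4: at (s, t) = (1.149937, 0.729870), (ds/dtau, dt/dtau) = (0.217391, 1.642200); Gamma_sss = -0.311848, Gamma_sst = 0.000000, Gamma_stt = 0.136051, Gamma_tss = 0.000000, Gamma_tst = -0.802397, Gamma_ttt = 0.000000; k4 = (0.217391, 1.642200, -0.352167, 0.572911)
  Y <- Y + (h/6)(k1 + 2k2 + 2k3 + k4): s = 1.1502, t = 0.7309, ds/dtau = 0.2176, dt/dtau = 1.6424
step 3:
  k1: at (s, t) = (1.150152, 0.730884), (ds/dtau, dt/dtau) = (0.217617, 1.642416); Gamma_sss = -0.311698, Gamma_sst = 0.000000, Gamma_stt = 0.135962, Gamma_tss = 0.000000, Gamma_tst = -0.802041, Gamma_ttt = 0.000000; k1 = (0.217617, 1.642416, -0.351999, 0.573327)
  k2: at (s, t) = (1.177354, 0.936186), (ds/dtau, dt/dtau) = (0.173617, 1.714081); Gamma_sss = -0.292225, Gamma_sst = 0.000000, Gamma_stt = 0.124795, Gamma_tss = 0.000000, Gamma_tst = -0.755522, Gamma_ttt = 0.000000; k2 = (0.173617, 1.714081, -0.357848, 0.449677)
  k3: at (s, t) = (1.171854, 0.945145), (ds/dtau, dt/dtau) = (0.172886, 1.698625); Gamma_sss = -0.296246, Gamma_sst = 0.000000, Gamma_stt = 0.127042, Gamma_tss = 0.000000, Gamma_tst = -0.765194, Gamma_ttt = 0.000000; k3 = (0.172886, 1.698625, -0.357703, 0.449427)
  k4: at (s, t) = (1.193374, 1.155541), (ds/dtau, dt/dtau) = (0.128191, 1.754772); Gamma_sss = -0.280275, Gamma_sst = 0.000000, Gamma_stt = 0.118279, Gamma_tss = 0.000000, Gamma_tst = -0.726586, Gamma_ttt = 0.000000; k4 = (0.128191, 1.754772, -0.359601, 0.326885)
  Y <- Y + (h/6)(k1 + 2k2 + 2k3 + k4): s = 1.1934, t = 1.1568, ds/dtau = 0.1283, dt/dtau = 1.7548

Answer: s = 1.1934, t = 1.1568, ds/dtau = 0.1283, dt/dtau = 1.7548


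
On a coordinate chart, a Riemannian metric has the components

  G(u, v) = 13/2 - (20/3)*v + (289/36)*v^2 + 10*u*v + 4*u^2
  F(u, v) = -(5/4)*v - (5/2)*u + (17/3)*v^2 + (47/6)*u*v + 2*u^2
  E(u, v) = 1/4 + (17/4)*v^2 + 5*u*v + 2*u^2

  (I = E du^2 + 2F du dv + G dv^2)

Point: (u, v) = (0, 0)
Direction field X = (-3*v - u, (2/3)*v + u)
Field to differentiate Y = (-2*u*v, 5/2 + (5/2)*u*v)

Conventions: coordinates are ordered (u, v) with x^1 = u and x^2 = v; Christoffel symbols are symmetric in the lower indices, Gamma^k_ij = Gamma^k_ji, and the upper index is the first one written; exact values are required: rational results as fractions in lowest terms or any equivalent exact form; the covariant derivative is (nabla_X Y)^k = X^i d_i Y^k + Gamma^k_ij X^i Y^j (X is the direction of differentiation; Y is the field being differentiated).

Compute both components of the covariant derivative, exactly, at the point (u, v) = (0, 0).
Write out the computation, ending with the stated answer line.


E = 1/4, F = 0, G = 13/2 at the point
E_u = 0, E_v = 0, F_u = -5/2, F_v = -5/4, G_u = 0, G_v = -20/3
EG - F^2 = 13/8;  g^inv = (8/13) * [[13/2, 0], [0, 1/4]]
first-kind symbols [ij,l] = (1/2)(d_i g_jl + d_j g_il - d_l g_ij): [uu,u] = E_u/2 = 0, [uu,v] = F_u - E_v/2 = -5/2, [uv,u] = E_v/2 = 0, [uv,v] = G_u/2 = 0, [vv,u] = F_v - G_u/2 = -5/4, [vv,v] = G_v/2 = -10/3
Gamma^u_ij = (G*[ij,u] - F*[ij,v])/(EG - F^2), Gamma^v_ij = (E*[ij,v] - F*[ij,u])/(EG - F^2)
Gamma_uuu = 0, Gamma_uuv = 0, Gamma_uvv = -5, Gamma_vuu = -5/13, Gamma_vuv = 0, Gamma_vvv = -20/39
X = (0, 0), Y = (0, 5/2) at the point

Answer: (nabla_X Y)^u = 0, (nabla_X Y)^v = 0


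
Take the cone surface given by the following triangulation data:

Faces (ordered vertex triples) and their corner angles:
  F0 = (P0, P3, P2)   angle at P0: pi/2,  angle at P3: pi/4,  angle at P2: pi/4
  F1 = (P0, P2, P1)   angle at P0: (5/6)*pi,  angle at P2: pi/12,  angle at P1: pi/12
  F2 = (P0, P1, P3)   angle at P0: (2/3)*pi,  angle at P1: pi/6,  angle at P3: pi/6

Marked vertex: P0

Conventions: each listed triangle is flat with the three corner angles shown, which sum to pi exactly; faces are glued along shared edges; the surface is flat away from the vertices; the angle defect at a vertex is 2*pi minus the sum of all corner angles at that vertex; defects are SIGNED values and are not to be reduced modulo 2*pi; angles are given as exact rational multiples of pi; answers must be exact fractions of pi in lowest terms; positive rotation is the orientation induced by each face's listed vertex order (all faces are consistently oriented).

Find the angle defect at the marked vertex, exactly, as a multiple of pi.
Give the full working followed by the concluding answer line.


Sum of corner angles at P0: 2*pi
defect = 2*pi - 2*pi

Answer: defect(P0) = 0


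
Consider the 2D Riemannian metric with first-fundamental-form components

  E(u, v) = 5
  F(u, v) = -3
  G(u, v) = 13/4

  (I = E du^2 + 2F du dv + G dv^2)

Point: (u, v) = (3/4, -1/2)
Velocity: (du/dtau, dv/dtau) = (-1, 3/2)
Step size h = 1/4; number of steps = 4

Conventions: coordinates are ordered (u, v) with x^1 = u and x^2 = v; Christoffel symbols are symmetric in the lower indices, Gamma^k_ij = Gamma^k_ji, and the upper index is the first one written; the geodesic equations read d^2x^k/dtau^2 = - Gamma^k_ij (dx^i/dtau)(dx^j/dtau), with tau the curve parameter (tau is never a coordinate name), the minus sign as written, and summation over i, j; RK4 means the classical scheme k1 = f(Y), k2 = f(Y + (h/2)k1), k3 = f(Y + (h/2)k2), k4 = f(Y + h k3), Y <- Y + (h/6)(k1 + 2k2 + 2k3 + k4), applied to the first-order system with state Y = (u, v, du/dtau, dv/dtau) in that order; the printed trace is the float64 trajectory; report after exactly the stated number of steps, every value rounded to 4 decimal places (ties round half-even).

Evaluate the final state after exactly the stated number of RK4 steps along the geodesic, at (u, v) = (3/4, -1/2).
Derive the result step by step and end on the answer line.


f(Y) = (du/dtau, dv/dtau, -Gamma^u_ij Y'^i Y'^j, -Gamma^v_ij Y'^i Y'^j) with the Gammas evaluated at the stage position; h = 0.250000; intermediate values shown to 6 dp
step 0: u = 0.7500, v = -0.5000, du/dtau = -1.0000, dv/dtau = 1.5000
step 1:
  k1: at (u, v) = (0.750000, -0.500000), (du/dtau, dv/dtau) = (-1.000000, 1.500000); Gamma_uuu = 0.000000, Gamma_uuv = 0.000000, Gamma_uvv = 0.000000, Gamma_vuu = 0.000000, Gamma_vuv = 0.000000, Gamma_vvv = 0.000000; k1 = (-1.000000, 1.500000, 0.000000, 0.000000)
  k2: at (u, v) = (0.625000, -0.312500), (du/dtau, dv/dtau) = (-1.000000, 1.500000); Gamma_uuu = 0.000000, Gamma_uuv = 0.000000, Gamma_uvv = 0.000000, Gamma_vuu = 0.000000, Gamma_vuv = 0.000000, Gamma_vvv = 0.000000; k2 = (-1.000000, 1.500000, 0.000000, 0.000000)
  k3: at (u, v) = (0.625000, -0.312500), (du/dtau, dv/dtau) = (-1.000000, 1.500000); Gamma_uuu = 0.000000, Gamma_uuv = 0.000000, Gamma_uvv = 0.000000, Gamma_vuu = 0.000000, Gamma_vuv = 0.000000, Gamma_vvv = 0.000000; k3 = (-1.000000, 1.500000, 0.000000, 0.000000)
  k4: at (u, v) = (0.500000, -0.125000), (du/dtau, dv/dtau) = (-1.000000, 1.500000); Gamma_uuu = 0.000000, Gamma_uuv = 0.000000, Gamma_uvv = 0.000000, Gamma_vuu = 0.000000, Gamma_vuv = 0.000000, Gamma_vvv = 0.000000; k4 = (-1.000000, 1.500000, 0.000000, 0.000000)
  Y <- Y + (h/6)(k1 + 2k2 + 2k3 + k4): u = 0.5000, v = -0.1250, du/dtau = -1.0000, dv/dtau = 1.5000
step 2:
  k1: at (u, v) = (0.500000, -0.125000), (du/dtau, dv/dtau) = (-1.000000, 1.500000); Gamma_uuu = 0.000000, Gamma_uuv = 0.000000, Gamma_uvv = 0.000000, Gamma_vuu = 0.000000, Gamma_vuv = 0.000000, Gamma_vvv = 0.000000; k1 = (-1.000000, 1.500000, 0.000000, 0.000000)
  k2: at (u, v) = (0.375000, 0.062500), (du/dtau, dv/dtau) = (-1.000000, 1.500000); Gamma_uuu = 0.000000, Gamma_uuv = 0.000000, Gamma_uvv = 0.000000, Gamma_vuu = 0.000000, Gamma_vuv = 0.000000, Gamma_vvv = 0.000000; k2 = (-1.000000, 1.500000, 0.000000, 0.000000)
  k3: at (u, v) = (0.375000, 0.062500), (du/dtau, dv/dtau) = (-1.000000, 1.500000); Gamma_uuu = 0.000000, Gamma_uuv = 0.000000, Gamma_uvv = 0.000000, Gamma_vuu = 0.000000, Gamma_vuv = 0.000000, Gamma_vvv = 0.000000; k3 = (-1.000000, 1.500000, 0.000000, 0.000000)
  k4: at (u, v) = (0.250000, 0.250000), (du/dtau, dv/dtau) = (-1.000000, 1.500000); Gamma_uuu = 0.000000, Gamma_uuv = 0.000000, Gamma_uvv = 0.000000, Gamma_vuu = 0.000000, Gamma_vuv = 0.000000, Gamma_vvv = 0.000000; k4 = (-1.000000, 1.500000, 0.000000, 0.000000)
  Y <- Y + (h/6)(k1 + 2k2 + 2k3 + k4): u = 0.2500, v = 0.2500, du/dtau = -1.0000, dv/dtau = 1.5000
step 3:
  k1: at (u, v) = (0.250000, 0.250000), (du/dtau, dv/dtau) = (-1.000000, 1.500000); Gamma_uuu = 0.000000, Gamma_uuv = 0.000000, Gamma_uvv = 0.000000, Gamma_vuu = 0.000000, Gamma_vuv = 0.000000, Gamma_vvv = 0.000000; k1 = (-1.000000, 1.500000, 0.000000, 0.000000)
  k2: at (u, v) = (0.125000, 0.437500), (du/dtau, dv/dtau) = (-1.000000, 1.500000); Gamma_uuu = 0.000000, Gamma_uuv = 0.000000, Gamma_uvv = 0.000000, Gamma_vuu = 0.000000, Gamma_vuv = 0.000000, Gamma_vvv = 0.000000; k2 = (-1.000000, 1.500000, 0.000000, 0.000000)
  k3: at (u, v) = (0.125000, 0.437500), (du/dtau, dv/dtau) = (-1.000000, 1.500000); Gamma_uuu = 0.000000, Gamma_uuv = 0.000000, Gamma_uvv = 0.000000, Gamma_vuu = 0.000000, Gamma_vuv = 0.000000, Gamma_vvv = 0.000000; k3 = (-1.000000, 1.500000, 0.000000, 0.000000)
  k4: at (u, v) = (0.000000, 0.625000), (du/dtau, dv/dtau) = (-1.000000, 1.500000); Gamma_uuu = 0.000000, Gamma_uuv = 0.000000, Gamma_uvv = 0.000000, Gamma_vuu = 0.000000, Gamma_vuv = 0.000000, Gamma_vvv = 0.000000; k4 = (-1.000000, 1.500000, 0.000000, 0.000000)
  Y <- Y + (h/6)(k1 + 2k2 + 2k3 + k4): u = 0.0000, v = 0.6250, du/dtau = -1.0000, dv/dtau = 1.5000
step 4:
  k1: at (u, v) = (0.000000, 0.625000), (du/dtau, dv/dtau) = (-1.000000, 1.500000); Gamma_uuu = 0.000000, Gamma_uuv = 0.000000, Gamma_uvv = 0.000000, Gamma_vuu = 0.000000, Gamma_vuv = 0.000000, Gamma_vvv = 0.000000; k1 = (-1.000000, 1.500000, 0.000000, 0.000000)
  k2: at (u, v) = (-0.125000, 0.812500), (du/dtau, dv/dtau) = (-1.000000, 1.500000); Gamma_uuu = 0.000000, Gamma_uuv = 0.000000, Gamma_uvv = 0.000000, Gamma_vuu = 0.000000, Gamma_vuv = 0.000000, Gamma_vvv = 0.000000; k2 = (-1.000000, 1.500000, 0.000000, 0.000000)
  k3: at (u, v) = (-0.125000, 0.812500), (du/dtau, dv/dtau) = (-1.000000, 1.500000); Gamma_uuu = 0.000000, Gamma_uuv = 0.000000, Gamma_uvv = 0.000000, Gamma_vuu = 0.000000, Gamma_vuv = 0.000000, Gamma_vvv = 0.000000; k3 = (-1.000000, 1.500000, 0.000000, 0.000000)
  k4: at (u, v) = (-0.250000, 1.000000), (du/dtau, dv/dtau) = (-1.000000, 1.500000); Gamma_uuu = 0.000000, Gamma_uuv = 0.000000, Gamma_uvv = 0.000000, Gamma_vuu = 0.000000, Gamma_vuv = 0.000000, Gamma_vvv = 0.000000; k4 = (-1.000000, 1.500000, 0.000000, 0.000000)
  Y <- Y + (h/6)(k1 + 2k2 + 2k3 + k4): u = -0.2500, v = 1.0000, du/dtau = -1.0000, dv/dtau = 1.5000

Answer: u = -0.2500, v = 1.0000, du/dtau = -1.0000, dv/dtau = 1.5000


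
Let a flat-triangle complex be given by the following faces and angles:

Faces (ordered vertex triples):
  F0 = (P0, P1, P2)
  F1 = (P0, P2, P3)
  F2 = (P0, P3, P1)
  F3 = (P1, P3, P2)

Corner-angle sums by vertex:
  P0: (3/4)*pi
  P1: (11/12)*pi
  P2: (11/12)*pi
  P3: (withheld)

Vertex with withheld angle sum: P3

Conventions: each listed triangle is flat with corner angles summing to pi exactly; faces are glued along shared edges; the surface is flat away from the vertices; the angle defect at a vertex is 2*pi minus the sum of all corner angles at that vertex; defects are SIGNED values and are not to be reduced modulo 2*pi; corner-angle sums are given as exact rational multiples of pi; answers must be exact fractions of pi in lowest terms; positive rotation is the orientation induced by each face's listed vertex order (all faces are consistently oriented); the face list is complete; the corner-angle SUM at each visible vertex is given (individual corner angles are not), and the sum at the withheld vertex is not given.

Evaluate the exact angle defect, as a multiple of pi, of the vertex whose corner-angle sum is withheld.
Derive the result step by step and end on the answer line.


V = 4, E = 6, F = 4; chi = V - E + F = 2
Gauss-Bonnet: total defect = 2*pi*chi = 4*pi; visible defects sum to (41/12)*pi

Answer: defect(P3) = (7/12)*pi


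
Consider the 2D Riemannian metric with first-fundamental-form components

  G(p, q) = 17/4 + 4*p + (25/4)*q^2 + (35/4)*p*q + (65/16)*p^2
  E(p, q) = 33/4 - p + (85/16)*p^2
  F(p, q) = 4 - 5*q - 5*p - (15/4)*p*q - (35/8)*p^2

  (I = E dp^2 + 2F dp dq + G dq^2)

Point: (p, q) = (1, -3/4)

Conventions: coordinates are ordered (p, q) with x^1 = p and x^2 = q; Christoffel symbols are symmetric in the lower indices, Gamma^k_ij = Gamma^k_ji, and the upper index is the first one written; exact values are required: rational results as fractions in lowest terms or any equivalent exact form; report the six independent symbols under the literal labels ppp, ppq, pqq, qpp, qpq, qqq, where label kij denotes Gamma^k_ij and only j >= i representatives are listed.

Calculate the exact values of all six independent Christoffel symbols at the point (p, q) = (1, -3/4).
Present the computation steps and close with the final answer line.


E = 201/16, F = 19/16, G = 593/64 at the point
E_p = 77/8, E_q = 0, F_p = -175/16, F_q = -35/4, G_p = 89/16, G_q = -5/8
EG - F^2 = 117749/1024;  g^inv = (1024/117749) * [[593/64, -19/16], [-19/16, 201/16]]
first-kind symbols [ij,l] = (1/2)(d_i g_jl + d_j g_il - d_l g_ij): [pp,p] = E_p/2 = 77/16, [pp,q] = F_p - E_q/2 = -175/16, [pq,p] = E_q/2 = 0, [pq,q] = G_p/2 = 89/32, [qq,p] = F_q - G_p/2 = -369/32, [qq,q] = G_q/2 = -5/16
Gamma^p_ij = (G*[ij,p] - F*[ij,q])/(EG - F^2), Gamma^q_ij = (E*[ij,q] - F*[ij,p])/(EG - F^2)

Answer: Gamma_ppp = 58961/117749, Gamma_ppq = -3382/117749, Gamma_pqq = -218057/235498, Gamma_qpp = -146552/117749, Gamma_qpq = 35778/117749, Gamma_qqq = 10002/117749


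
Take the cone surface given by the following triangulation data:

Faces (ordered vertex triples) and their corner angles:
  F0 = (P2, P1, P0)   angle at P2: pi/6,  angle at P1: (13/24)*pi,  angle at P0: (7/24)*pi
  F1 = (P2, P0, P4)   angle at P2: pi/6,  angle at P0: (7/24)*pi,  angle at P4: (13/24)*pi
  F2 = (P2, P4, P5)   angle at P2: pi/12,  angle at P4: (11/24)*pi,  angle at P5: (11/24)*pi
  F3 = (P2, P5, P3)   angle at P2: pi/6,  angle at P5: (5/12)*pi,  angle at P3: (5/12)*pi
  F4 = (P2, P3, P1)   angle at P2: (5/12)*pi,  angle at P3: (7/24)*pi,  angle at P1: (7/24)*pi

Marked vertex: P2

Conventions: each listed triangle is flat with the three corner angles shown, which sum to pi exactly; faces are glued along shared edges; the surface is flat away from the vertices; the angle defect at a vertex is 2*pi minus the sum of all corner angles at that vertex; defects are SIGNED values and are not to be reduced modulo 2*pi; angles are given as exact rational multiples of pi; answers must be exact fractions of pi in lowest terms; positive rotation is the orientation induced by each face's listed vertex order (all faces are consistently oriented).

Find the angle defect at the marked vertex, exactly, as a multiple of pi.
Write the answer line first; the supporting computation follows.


Answer: defect(P2) = pi

Sum of corner angles at P2: pi
defect = 2*pi - pi


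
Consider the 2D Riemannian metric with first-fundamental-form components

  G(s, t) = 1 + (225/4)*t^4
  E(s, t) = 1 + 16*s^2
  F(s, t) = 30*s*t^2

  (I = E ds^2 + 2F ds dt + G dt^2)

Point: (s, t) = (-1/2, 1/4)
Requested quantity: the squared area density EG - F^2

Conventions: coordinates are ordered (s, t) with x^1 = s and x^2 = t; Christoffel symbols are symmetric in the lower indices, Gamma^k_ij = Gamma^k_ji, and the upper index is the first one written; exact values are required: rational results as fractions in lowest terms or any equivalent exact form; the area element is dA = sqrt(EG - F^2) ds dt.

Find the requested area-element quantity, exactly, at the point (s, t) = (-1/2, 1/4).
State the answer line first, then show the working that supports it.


Answer: EG - F^2 = 5345/1024

E = 5, F = -15/16, G = 1249/1024; EG - F^2 = 5345/1024


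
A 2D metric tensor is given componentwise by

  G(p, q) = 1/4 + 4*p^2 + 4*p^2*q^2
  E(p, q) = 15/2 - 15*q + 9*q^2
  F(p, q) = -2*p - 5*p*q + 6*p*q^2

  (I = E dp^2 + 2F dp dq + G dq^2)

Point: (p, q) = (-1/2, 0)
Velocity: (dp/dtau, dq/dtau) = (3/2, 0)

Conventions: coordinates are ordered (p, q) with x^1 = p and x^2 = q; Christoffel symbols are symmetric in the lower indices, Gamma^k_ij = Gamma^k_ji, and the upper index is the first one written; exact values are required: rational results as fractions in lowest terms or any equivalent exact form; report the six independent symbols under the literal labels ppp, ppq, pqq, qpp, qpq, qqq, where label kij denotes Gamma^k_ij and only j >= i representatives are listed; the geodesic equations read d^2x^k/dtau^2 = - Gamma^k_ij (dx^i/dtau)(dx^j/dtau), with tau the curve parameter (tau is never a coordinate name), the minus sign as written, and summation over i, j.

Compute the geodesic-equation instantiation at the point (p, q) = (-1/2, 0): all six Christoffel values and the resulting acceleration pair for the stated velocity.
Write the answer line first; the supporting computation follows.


Answer: Gamma_ppp = -44/67, Gamma_ppq = -59/67, Gamma_pqq = 45/67, Gamma_qpp = 330/67, Gamma_qpq = -60/67, Gamma_qqq = -36/67; accelerations (d^2p/dtau^2, d^2q/dtau^2) = (99/67, -1485/134)

E = 15/2, F = 1, G = 5/4 at the point
E_p = 0, E_q = -15, F_p = -2, F_q = 5/2, G_p = -4, G_q = 0
EG - F^2 = 67/8;  g^inv = (8/67) * [[5/4, -1], [-1, 15/2]]
first-kind symbols [ij,l] = (1/2)(d_i g_jl + d_j g_il - d_l g_ij): [pp,p] = E_p/2 = 0, [pp,q] = F_p - E_q/2 = 11/2, [pq,p] = E_q/2 = -15/2, [pq,q] = G_p/2 = -2, [qq,p] = F_q - G_p/2 = 9/2, [qq,q] = G_q/2 = 0
Gamma^p_ij = (G*[ij,p] - F*[ij,q])/(EG - F^2), Gamma^q_ij = (E*[ij,q] - F*[ij,p])/(EG - F^2)
Gamma_ppp = -44/67, Gamma_ppq = -59/67, Gamma_pqq = 45/67, Gamma_qpp = 330/67, Gamma_qpq = -60/67, Gamma_qqq = -36/67
d^2p/dtau^2 = -(Gamma_ppp*(3/2)^2 + 2*Gamma_ppq*(3/2)*(0) + Gamma_pqq*(0)^2) = 99/67
d^2q/dtau^2 = -(Gamma_qpp*(3/2)^2 + 2*Gamma_qpq*(3/2)*(0) + Gamma_qqq*(0)^2) = -1485/134


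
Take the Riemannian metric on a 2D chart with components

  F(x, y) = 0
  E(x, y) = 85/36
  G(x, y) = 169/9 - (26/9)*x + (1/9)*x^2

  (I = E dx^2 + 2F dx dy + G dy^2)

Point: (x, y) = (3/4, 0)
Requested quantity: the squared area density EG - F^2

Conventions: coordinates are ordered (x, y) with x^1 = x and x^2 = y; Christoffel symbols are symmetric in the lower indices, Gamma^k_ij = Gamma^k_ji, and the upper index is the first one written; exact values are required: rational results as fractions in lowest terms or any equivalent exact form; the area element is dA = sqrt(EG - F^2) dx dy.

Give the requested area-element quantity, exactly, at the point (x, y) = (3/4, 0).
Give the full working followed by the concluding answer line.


E = 85/36, F = 0, G = 2401/144; EG - F^2 = 204085/5184

Answer: EG - F^2 = 204085/5184


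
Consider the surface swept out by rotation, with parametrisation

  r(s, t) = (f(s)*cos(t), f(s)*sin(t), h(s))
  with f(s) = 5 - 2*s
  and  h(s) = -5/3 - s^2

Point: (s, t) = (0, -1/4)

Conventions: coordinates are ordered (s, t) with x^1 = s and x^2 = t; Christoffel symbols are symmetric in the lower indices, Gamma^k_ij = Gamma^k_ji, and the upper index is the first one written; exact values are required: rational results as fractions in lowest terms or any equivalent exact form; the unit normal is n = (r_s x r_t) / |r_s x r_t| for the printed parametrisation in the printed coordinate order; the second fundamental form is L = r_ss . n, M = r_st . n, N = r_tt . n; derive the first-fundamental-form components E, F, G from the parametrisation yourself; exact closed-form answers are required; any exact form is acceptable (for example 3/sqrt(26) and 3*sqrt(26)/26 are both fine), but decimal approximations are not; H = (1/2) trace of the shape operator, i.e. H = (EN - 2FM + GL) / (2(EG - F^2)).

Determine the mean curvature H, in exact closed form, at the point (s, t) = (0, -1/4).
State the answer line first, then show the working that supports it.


Answer: H = 1/4

f = 5, f' = -2, f'' = 0, h' = 0, h'' = -2
E = 4, F = 0, G = 25; answer radicand W^2 = 4
unnormalised second-form numerators: l = 4, m = 0, n = 0; L = l/sqrt(4), and similarly M = m/sqrt(W^2), N = n/sqrt(W^2)
H = (E*n - 2*F*m + G*l) / (2*(EG - F^2)*sqrt(W^2)); E*n - 2*F*m + G*l = 100, EG - F^2 = 100, so H = (1/2)/sqrt(4)


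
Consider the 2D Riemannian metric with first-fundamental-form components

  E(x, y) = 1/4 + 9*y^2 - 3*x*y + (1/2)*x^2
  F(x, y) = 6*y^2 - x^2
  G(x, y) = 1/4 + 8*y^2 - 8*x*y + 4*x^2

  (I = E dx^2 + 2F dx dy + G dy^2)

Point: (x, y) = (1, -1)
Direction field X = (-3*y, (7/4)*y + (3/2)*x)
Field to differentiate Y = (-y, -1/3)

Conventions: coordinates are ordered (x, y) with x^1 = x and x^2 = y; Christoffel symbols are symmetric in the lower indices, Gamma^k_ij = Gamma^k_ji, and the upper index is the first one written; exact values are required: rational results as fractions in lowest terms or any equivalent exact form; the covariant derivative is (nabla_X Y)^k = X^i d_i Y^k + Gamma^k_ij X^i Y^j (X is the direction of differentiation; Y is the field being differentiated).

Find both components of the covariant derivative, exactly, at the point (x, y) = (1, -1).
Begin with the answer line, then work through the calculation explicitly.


Answer: (nabla_X Y)^x = 21717/14924, (nabla_X Y)^y = 4684/11193

E = 51/4, F = 5, G = 81/4 at the point
E_x = 4, E_y = -21, F_x = -2, F_y = -12, G_x = 16, G_y = -24
EG - F^2 = 3731/16;  g^inv = (16/3731) * [[81/4, -5], [-5, 51/4]]
first-kind symbols [ij,l] = (1/2)(d_i g_jl + d_j g_il - d_l g_ij): [xx,x] = E_x/2 = 2, [xx,y] = F_x - E_y/2 = 17/2, [xy,x] = E_y/2 = -21/2, [xy,y] = G_x/2 = 8, [yy,x] = F_y - G_x/2 = -20, [yy,y] = G_y/2 = -12
Gamma^x_ij = (G*[ij,x] - F*[ij,y])/(EG - F^2), Gamma^y_ij = (E*[ij,y] - F*[ij,x])/(EG - F^2)
Gamma_xxx = -32/3731, Gamma_xxy = -4042/3731, Gamma_xyy = -5520/3731, Gamma_yxx = 1574/3731, Gamma_yxy = 2472/3731, Gamma_yyy = -848/3731
X = (3, -1/4), Y = (1, -1/3) at the point


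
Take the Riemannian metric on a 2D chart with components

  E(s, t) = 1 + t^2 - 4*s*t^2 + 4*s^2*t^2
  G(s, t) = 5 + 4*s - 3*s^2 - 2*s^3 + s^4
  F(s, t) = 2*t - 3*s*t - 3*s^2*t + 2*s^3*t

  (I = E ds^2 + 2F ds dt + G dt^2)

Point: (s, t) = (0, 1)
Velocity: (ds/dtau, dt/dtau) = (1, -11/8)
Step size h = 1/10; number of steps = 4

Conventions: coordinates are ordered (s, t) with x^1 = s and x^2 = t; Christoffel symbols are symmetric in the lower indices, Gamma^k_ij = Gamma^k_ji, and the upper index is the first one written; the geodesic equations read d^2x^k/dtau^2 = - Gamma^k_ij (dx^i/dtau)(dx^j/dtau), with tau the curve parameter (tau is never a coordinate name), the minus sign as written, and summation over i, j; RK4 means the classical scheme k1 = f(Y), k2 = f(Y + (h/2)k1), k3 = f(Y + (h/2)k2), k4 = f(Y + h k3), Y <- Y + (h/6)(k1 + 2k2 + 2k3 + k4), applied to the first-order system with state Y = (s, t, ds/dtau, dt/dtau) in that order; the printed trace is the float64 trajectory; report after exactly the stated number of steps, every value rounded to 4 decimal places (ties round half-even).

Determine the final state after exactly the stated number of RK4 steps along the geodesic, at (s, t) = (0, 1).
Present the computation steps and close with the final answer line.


f(Y) = (ds/dtau, dt/dtau, -Gamma^s_ij Y'^i Y'^j, -Gamma^t_ij Y'^i Y'^j) with the Gammas evaluated at the stage position; h = 0.100000; intermediate values shown to 6 dp
step 0: s = 0.0000, t = 1.0000, ds/dtau = 1.0000, dt/dtau = -1.3750
step 1:
  k1: at (s, t) = (0.000000, 1.000000), (ds/dtau, dt/dtau) = (1.000000, -1.375000); Gamma_sss = -0.333333, Gamma_sst = 0.166667, Gamma_stt = 0.000000, Gamma_tss = -0.666667, Gamma_tst = 0.333333, Gamma_ttt = 0.000000; k1 = (1.000000, -1.375000, 0.791667, 1.583333)
  k2: at (s, t) = (0.050000, 0.931250), (ds/dtau, dt/dtau) = (1.039583, -1.295833); Gamma_sss = -0.264815, Gamma_sst = 0.127964, Gamma_stt = 0.000000, Gamma_tss = -0.646931, Gamma_tst = 0.312611, Gamma_ttt = 0.000000; k2 = (1.039583, -1.295833, 0.630963, 1.541412)
  k3: at (s, t) = (0.051979, 0.935208), (ds/dtau, dt/dtau) = (1.031548, -1.297929); Gamma_sss = -0.265579, Gamma_sst = 0.127228, Gamma_stt = 0.000000, Gamma_tss = -0.649468, Gamma_tst = 0.311134, Gamma_ttt = 0.000000; k3 = (1.031548, -1.297929, 0.623286, 1.524234)
  k4: at (s, t) = (0.103155, 0.870207), (ds/dtau, dt/dtau) = (1.062329, -1.222577); Gamma_sss = -0.205282, Gamma_sst = 0.093616, Gamma_stt = 0.000000, Gamma_tss = -0.621937, Gamma_tst = 0.283625, Gamma_ttt = 0.000000; k4 = (1.062329, -1.222577, 0.474842, 1.438614)
  Y <- Y + (h/6)(k1 + 2k2 + 2k3 + k4): s = 0.1034, t = 0.8702, ds/dtau = 1.0629, dt/dtau = -1.2224
step 2:
  k1: at (s, t) = (0.103410, 0.870248), (ds/dtau, dt/dtau) = (1.062917, -1.222446); Gamma_sss = -0.205160, Gamma_sst = 0.093496, Gamma_stt = 0.000000, Gamma_tss = -0.621997, Gamma_tst = 0.283457, Gamma_ttt = 0.000000; k1 = (1.062917, -1.222446, 0.474757, 1.439350)
  k2: at (s, t) = (0.156556, 0.809126), (ds/dtau, dt/dtau) = (1.086655, -1.150478); Gamma_sss = -0.153624, Gamma_sst = 0.065208, Gamma_stt = 0.000000, Gamma_tss = -0.589321, Gamma_tst = 0.250145, Gamma_ttt = 0.000000; k2 = (1.086655, -1.150478, 0.344443, 1.321331)
  k3: at (s, t) = (0.157743, 0.812724), (ds/dtau, dt/dtau) = (1.080139, -1.156379); Gamma_sss = -0.154350, Gamma_sst = 0.065000, Gamma_stt = 0.000000, Gamma_tss = -0.591756, Gamma_tst = 0.249203, Gamma_ttt = 0.000000; k3 = (1.080139, -1.156379, 0.342458, 1.312935)
  k4: at (s, t) = (0.211424, 0.754610), (ds/dtau, dt/dtau) = (1.097163, -1.091152); Gamma_sss = -0.111703, Gamma_sst = 0.042717, Gamma_stt = 0.000000, Gamma_tss = -0.555720, Gamma_tst = 0.212517, Gamma_ttt = 0.000000; k4 = (1.097163, -1.091152, 0.236744, 1.177796)
  Y <- Y + (h/6)(k1 + 2k2 + 2k3 + k4): s = 0.2116, t = 0.7548, ds/dtau = 1.0977, dt/dtau = -1.0910
step 3:
  k1: at (s, t) = (0.211638, 0.754793), (ds/dtau, dt/dtau) = (1.097672, -1.091018); Gamma_sss = -0.111668, Gamma_sst = 0.042662, Gamma_stt = 0.000000, Gamma_tss = -0.555854, Gamma_tst = 0.212359, Gamma_ttt = 0.000000; k1 = (1.097672, -1.091018, 0.236729, 1.178373)
  k2: at (s, t) = (0.266521, 0.700242), (ds/dtau, dt/dtau) = (1.109508, -1.032099); Gamma_sss = -0.077261, Gamma_sst = 0.025761, Gamma_stt = 0.000000, Gamma_tss = -0.518762, Gamma_tst = 0.172969, Gamma_ttt = 0.000000; k2 = (1.109508, -1.032099, 0.154108, 1.034741)
  k3: at (s, t) = (0.267113, 0.703188), (ds/dtau, dt/dtau) = (1.105377, -1.039281); Gamma_sss = -0.077695, Gamma_sst = 0.025732, Gamma_stt = 0.000000, Gamma_tss = -0.520872, Gamma_tst = 0.172506, Gamma_ttt = 0.000000; k3 = (1.105377, -1.039281, 0.154053, 1.032782)
  k4: at (s, t) = (0.322175, 0.650865), (ds/dtau, dt/dtau) = (1.113077, -0.987740); Gamma_sss = -0.050433, Gamma_sst = 0.013779, Gamma_stt = 0.000000, Gamma_tss = -0.483319, Gamma_tst = 0.132049, Gamma_ttt = 0.000000; k4 = (1.113077, -0.987740, 0.092781, 0.889162)
  Y <- Y + (h/6)(k1 + 2k2 + 2k3 + k4): s = 0.3223, t = 0.6511, ds/dtau = 1.1134, dt/dtau = -0.9876
step 4:
  k1: at (s, t) = (0.322313, 0.651101), (ds/dtau, dt/dtau) = (1.113436, -0.987642); Gamma_sss = -0.050429, Gamma_sst = 0.013762, Gamma_stt = 0.000000, Gamma_tss = -0.483491, Gamma_tst = 0.131946, Gamma_ttt = 0.000000; k1 = (1.113436, -0.987642, 0.092786, 0.889599)
  k2: at (s, t) = (0.377985, 0.601719), (ds/dtau, dt/dtau) = (1.118075, -0.943162); Gamma_sss = -0.029367, Gamma_sst = 0.005955, Gamma_stt = 0.000000, Gamma_tss = -0.447015, Gamma_tst = 0.090645, Gamma_ttt = 0.000000; k2 = (1.118075, -0.943162, 0.049271, 0.749984)
  k3: at (s, t) = (0.378217, 0.603943), (ds/dtau, dt/dtau) = (1.115899, -0.950142); Gamma_sss = -0.029527, Gamma_sst = 0.005954, Gamma_stt = 0.000000, Gamma_tss = -0.448654, Gamma_tst = 0.090470, Gamma_ttt = 0.000000; k3 = (1.115899, -0.950142, 0.049393, 0.750522)
  k4: at (s, t) = (0.433903, 0.556087), (ds/dtau, dt/dtau) = (1.118375, -0.912590); Gamma_sss = -0.013518, Gamma_sst = 0.001607, Gamma_stt = 0.000000, Gamma_tss = -0.412934, Gamma_tst = 0.049082, Gamma_ttt = 0.000000; k4 = (1.118375, -0.912590, 0.020187, 0.616669)
  Y <- Y + (h/6)(k1 + 2k2 + 2k3 + k4): s = 0.4340, t = 0.5563, ds/dtau = 1.1186, dt/dtau = -0.9125

Answer: s = 0.4340, t = 0.5563, ds/dtau = 1.1186, dt/dtau = -0.9125


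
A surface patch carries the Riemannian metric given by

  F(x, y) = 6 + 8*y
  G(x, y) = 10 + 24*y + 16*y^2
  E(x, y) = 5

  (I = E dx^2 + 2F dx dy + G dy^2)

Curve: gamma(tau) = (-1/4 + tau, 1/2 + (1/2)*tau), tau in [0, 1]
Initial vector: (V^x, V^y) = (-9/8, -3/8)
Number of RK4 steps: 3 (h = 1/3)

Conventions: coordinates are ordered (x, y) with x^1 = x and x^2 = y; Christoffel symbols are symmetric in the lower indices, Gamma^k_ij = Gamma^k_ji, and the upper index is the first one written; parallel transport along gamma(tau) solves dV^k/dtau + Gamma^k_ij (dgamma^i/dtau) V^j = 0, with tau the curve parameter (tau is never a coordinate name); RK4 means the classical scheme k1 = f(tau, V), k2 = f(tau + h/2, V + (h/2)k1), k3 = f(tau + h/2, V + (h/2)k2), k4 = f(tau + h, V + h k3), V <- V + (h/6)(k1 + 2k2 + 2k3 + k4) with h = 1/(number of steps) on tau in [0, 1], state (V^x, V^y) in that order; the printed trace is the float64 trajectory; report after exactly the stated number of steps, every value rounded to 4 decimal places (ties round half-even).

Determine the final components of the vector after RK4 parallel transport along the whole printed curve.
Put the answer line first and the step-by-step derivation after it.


Answer: V^x = -1.0924, V^y = -0.2795

gamma'(tau) = (1, 1/2); f(tau, V)^k = -Gamma^k_ij(gamma(tau)) gamma'^i(tau) V^j; h = 1/3; intermediate values shown to 6 dp
curve data and Christoffel symbols at the stage parameters:
  tau = 0.000000: gamma = (-0.250000, 0.500000), gamma' = (1.000000, 0.500000); Gamma_xxx = 0.000000, Gamma_xxy = 0.000000, Gamma_xyy = 0.266667, Gamma_yxx = 0.000000, Gamma_yxy = 0.000000, Gamma_yyy = 0.666667
  tau = 0.166667: gamma = (-0.083333, 0.583333), gamma' = (1.000000, 0.500000); Gamma_xxx = 0.000000, Gamma_xxy = 0.000000, Gamma_xyy = 0.239203, Gamma_yxx = 0.000000, Gamma_yxy = 0.000000, Gamma_yyy = 0.637874
  tau = 0.333333: gamma = (0.083333, 0.666667), gamma' = (1.000000, 0.500000); Gamma_xxx = 0.000000, Gamma_xxy = 0.000000, Gamma_xyy = 0.215569, Gamma_yxx = 0.000000, Gamma_yxy = 0.000000, Gamma_yyy = 0.610778
  tau = 0.500000: gamma = (0.250000, 0.750000), gamma' = (1.000000, 0.500000); Gamma_xxx = 0.000000, Gamma_xxy = 0.000000, Gamma_xyy = 0.195122, Gamma_yxx = 0.000000, Gamma_yxy = 0.000000, Gamma_yyy = 0.585366
  tau = 0.666667: gamma = (0.416667, 0.833333), gamma' = (1.000000, 0.500000); Gamma_xxx = 0.000000, Gamma_xxy = 0.000000, Gamma_xyy = 0.177340, Gamma_yxx = 0.000000, Gamma_yxy = 0.000000, Gamma_yyy = 0.561576
  tau = 0.833333: gamma = (0.583333, 0.916667), gamma' = (1.000000, 0.500000); Gamma_xxx = 0.000000, Gamma_xxy = 0.000000, Gamma_xyy = 0.161798, Gamma_yxx = 0.000000, Gamma_yxy = 0.000000, Gamma_yyy = 0.539326
  tau = 1.000000: gamma = (0.750000, 1.000000), gamma' = (1.000000, 0.500000); Gamma_xxx = 0.000000, Gamma_xxy = 0.000000, Gamma_xyy = 0.148148, Gamma_yxx = 0.000000, Gamma_yxy = 0.000000, Gamma_yyy = 0.518519
step 0: V^x = -1.1250, V^y = -0.3750
step 1: k1 = (0.050000, 0.125000), k2 = (0.042359, 0.112957), k3 = (0.042599, 0.113597), k4 = (0.036338, 0.102957); V <- V + (h/6)(k1 + 2k2 + 2k3 + k4): V^x = -1.1108, V^y = -0.3372
step 2: k1 = (0.036341, 0.102966), k2 = (0.031220, 0.093659), k3 = (0.031371, 0.094113), k4 = (0.027115, 0.085863); V <- V + (h/6)(k1 + 2k2 + 2k3 + k4): V^x = -1.1003, V^y = -0.3058
step 3: k1 = (0.027116, 0.085868), k2 = (0.023582, 0.078606), k3 = (0.023680, 0.078932), k4 = (0.020704, 0.072462); V <- V + (h/6)(k1 + 2k2 + 2k3 + k4): V^x = -1.0924, V^y = -0.2795


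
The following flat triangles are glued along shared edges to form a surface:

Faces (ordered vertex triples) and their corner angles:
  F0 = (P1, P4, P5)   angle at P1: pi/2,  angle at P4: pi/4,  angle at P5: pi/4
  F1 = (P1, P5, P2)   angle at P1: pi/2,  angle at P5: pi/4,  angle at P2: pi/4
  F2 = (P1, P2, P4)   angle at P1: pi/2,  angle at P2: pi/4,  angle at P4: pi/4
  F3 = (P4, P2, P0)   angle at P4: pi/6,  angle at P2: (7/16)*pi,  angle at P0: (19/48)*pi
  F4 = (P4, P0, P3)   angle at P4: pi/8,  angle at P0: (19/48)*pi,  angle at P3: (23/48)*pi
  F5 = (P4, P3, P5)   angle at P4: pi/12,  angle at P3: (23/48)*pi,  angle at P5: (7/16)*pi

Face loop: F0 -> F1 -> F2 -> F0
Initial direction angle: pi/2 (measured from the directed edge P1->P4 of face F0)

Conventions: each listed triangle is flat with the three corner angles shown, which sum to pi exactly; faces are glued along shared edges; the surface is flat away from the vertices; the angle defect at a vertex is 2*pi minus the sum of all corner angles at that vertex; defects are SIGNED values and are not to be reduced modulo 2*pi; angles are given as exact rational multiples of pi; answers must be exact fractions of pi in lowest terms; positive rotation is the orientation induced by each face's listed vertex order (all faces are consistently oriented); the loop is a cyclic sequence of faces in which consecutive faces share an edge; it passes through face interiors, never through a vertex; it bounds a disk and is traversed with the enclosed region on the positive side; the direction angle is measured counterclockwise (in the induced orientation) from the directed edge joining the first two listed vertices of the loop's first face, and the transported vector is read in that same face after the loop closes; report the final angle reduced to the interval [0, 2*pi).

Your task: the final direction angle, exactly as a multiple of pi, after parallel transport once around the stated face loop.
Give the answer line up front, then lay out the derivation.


Answer: final direction angle = pi

enclosed vertex P1: corner angles sum to (3/2)*pi, defect = 2*pi - (3/2)*pi = pi/2
adding the enclosed defects to the starting angle (mod 2*pi, induced orientation) gives the holonomy
final angle = pi/2 + pi/2 = pi (mod 2*pi)
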